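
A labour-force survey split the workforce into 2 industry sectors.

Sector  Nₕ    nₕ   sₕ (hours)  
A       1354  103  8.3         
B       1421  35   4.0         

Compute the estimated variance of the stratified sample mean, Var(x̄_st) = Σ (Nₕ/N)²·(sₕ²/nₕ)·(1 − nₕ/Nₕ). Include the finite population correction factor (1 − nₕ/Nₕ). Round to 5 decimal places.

N = 2775; Wₕ = Nₕ/N.
sector A: (1354/2775)²·8.3²/103·(1 − 103/1354) = 0.14711907
sector B: (1421/2775)²·4.0²/35·(1 − 35/1421) = 0.11691851
Sum = 0.26403758 → 0.26404.

0.26404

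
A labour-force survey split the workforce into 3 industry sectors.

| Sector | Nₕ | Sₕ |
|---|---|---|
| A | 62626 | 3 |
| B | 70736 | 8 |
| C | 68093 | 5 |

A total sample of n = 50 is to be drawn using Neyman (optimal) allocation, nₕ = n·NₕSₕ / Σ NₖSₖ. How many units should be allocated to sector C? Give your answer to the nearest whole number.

A: NₕSₕ = 62626·3 = 187878
B: NₕSₕ = 70736·8 = 565888
C: NₕSₕ = 68093·5 = 340465
Σ NₕSₕ = 1094231.
n_C = 50·340465/1094231 = 15.557... → 16.

16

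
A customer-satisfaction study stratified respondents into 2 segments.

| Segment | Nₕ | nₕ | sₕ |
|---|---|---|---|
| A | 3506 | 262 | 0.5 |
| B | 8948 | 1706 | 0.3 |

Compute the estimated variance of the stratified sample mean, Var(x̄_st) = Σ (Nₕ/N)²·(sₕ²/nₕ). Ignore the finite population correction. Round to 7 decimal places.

N = 12454; Wₕ = Nₕ/N.
segment A: (3506/12454)²·0.5²/262 = 0.0000756214
segment B: (8948/12454)²·0.3²/1706 = 0.0000272331
Sum = 0.0001028546 → 0.0001029.

0.0001029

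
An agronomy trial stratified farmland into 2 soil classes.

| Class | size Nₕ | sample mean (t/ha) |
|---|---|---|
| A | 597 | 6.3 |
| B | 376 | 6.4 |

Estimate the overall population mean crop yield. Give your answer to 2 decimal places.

6.34

x̄_st = (Σ Nₕx̄ₕ) / (Σ Nₕ) = (597·6.3 + 376·6.4) / 973
= 6167.5 / 973 = 6.3386... → 6.34.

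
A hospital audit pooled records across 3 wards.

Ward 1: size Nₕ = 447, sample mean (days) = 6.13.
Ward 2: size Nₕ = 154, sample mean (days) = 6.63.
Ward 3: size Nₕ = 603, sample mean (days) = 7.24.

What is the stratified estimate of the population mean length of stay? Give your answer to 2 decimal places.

6.75

N = 1204; weights Wₕ = Nₕ/N = (0.3713, 0.1279, 0.5008).
x̄_st = Σ Wₕ·x̄ₕ = 0.3713·6.13 + 0.1279·6.63 + 0.5008·7.24 ≈ 6.7499...
→ 6.75.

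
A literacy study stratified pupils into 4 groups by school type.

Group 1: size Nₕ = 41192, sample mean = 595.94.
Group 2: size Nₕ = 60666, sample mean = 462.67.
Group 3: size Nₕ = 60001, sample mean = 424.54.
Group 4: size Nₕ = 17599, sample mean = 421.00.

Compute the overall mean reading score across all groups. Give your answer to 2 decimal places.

476.43

N = 41192 + 60666 + 60001 + 17599 = 179458.
Weight each subgroup mean by Nₕ/N and sum.
Σ Nₕx̄ₕ = 41192·595.94 + 60666·462.67 + 60001·424.54 + 17599·421.00 = 24547960.48 + 28068338.22 + 25472824.54 + 7409179 = 85498302.24.
Divide by N: 85498302.24 / 179458 = 476.4251... → 476.43.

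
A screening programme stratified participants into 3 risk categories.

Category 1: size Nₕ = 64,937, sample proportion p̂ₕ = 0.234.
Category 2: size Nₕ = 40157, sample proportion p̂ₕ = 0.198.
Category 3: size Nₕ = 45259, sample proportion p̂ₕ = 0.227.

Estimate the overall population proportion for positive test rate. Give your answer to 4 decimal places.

0.2223

Wₕ = Nₕ/N with N = 150353: 0.4319, 0.2671, 0.3010.
p̂_st = 0.4319·0.234 + 0.2671·0.198 + 0.3010·0.227 ≈ 0.222278... → 0.2223.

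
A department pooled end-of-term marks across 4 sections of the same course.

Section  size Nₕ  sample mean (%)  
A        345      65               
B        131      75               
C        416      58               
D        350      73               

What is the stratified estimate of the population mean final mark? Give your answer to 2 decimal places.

65.96

N = 345 + 131 + 416 + 350 = 1242.
Weight each subgroup mean by Nₕ/N and sum.
Σ Nₕx̄ₕ = 345·65 + 131·75 + 416·58 + 350·73 = 22425 + 9825 + 24128 + 25550 = 81928.
Divide by N: 81928 / 1242 = 65.9646... → 65.96.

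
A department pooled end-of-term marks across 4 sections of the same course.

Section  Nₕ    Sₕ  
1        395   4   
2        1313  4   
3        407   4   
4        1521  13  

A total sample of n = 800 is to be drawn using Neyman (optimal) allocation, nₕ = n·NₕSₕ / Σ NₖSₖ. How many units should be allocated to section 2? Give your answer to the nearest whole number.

149

1: NₕSₕ = 395·4 = 1580
2: NₕSₕ = 1313·4 = 5252
3: NₕSₕ = 407·4 = 1628
4: NₕSₕ = 1521·13 = 19773
Σ NₕSₕ = 28233.
n_2 = 800·5252/28233 = 148.819... → 149.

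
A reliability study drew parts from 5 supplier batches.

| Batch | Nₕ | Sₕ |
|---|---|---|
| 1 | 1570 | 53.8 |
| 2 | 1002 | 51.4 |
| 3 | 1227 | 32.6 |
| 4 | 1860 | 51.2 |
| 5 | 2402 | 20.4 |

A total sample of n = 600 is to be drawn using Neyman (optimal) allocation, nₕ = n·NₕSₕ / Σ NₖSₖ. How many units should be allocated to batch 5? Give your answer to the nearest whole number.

92

Σ NₕSₕ = 1570·53.8 + 1002·51.4 + 1227·32.6 + 1860·51.2 + 2402·20.4 = 320201.8.
Share for 5: 49000.8/320201.8 = 0.15303.
n_5 = 600 × 0.15303 = 91.819... → 92.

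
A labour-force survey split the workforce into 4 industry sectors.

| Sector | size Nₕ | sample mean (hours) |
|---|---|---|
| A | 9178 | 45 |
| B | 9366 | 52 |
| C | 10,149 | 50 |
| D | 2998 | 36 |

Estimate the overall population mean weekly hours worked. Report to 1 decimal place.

x̄_st = (Σ Nₕx̄ₕ) / (Σ Nₕ) = (9178·45 + 9366·52 + 10149·50 + 2998·36) / 31691
= 1515420 / 31691 = 47.819... → 47.8.

47.8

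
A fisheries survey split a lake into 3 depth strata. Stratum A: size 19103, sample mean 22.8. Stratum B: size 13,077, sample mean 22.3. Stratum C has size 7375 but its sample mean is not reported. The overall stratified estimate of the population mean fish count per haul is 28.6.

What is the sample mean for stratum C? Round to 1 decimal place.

54.8

Σ Nₕx̄ₕ = N·μ, so 7375·x̄_C = 39555·28.6 − (19103·22.8 + 13077·22.3).
= 1131273 − 727165.5 = 404107.5.
x̄_C = 404107.5 / 7375 = 54.794... → 54.8.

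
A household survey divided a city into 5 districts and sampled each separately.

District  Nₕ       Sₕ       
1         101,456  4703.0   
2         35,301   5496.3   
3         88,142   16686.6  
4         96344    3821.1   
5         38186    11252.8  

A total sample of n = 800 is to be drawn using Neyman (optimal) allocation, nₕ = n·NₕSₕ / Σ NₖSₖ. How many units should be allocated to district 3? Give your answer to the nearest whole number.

400

1: NₕSₕ = 101456·4703.0 = 477147568
2: NₕSₕ = 35301·5496.3 = 194024886.3
3: NₕSₕ = 88142·16686.6 = 1470790297.2
4: NₕSₕ = 96344·3821.1 = 368140058.4
5: NₕSₕ = 38186·11252.8 = 429699420.8
Σ NₕSₕ = 2939802230.7.
n_3 = 800·1470790297.2/2939802230.7 = 400.242... → 400.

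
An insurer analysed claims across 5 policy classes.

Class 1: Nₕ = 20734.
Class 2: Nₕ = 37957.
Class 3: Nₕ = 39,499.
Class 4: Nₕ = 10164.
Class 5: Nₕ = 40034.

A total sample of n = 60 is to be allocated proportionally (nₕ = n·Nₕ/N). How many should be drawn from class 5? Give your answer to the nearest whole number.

16

Share of class 5 = 40034/148388 = 0.26979.
Allocate 60 × 0.26979 = 16.188... → 16.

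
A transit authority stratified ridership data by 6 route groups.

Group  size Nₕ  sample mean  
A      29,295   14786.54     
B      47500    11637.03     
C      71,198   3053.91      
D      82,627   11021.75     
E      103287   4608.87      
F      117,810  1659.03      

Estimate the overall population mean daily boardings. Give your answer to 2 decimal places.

6166.57

N = 29295 + 47500 + 71198 + 82627 + 103287 + 117810 = 451717.
The stratified mean weights each stratum mean by its population share Nₕ/N.
Σ Nₕx̄ₕ = 29295·14786.54 + 47500·11637.03 + 71198·3053.91 + 82627·11021.75 + 103287·4608.87 + 117810·1659.03 = 433171689.3 + 552758925 + 217432284.18 + 910694137.25 + 476036355.69 + 195450324.3 = 2785543715.72.
Divide by N: 2785543715.72 / 451717 = 6166.5683... → 6166.57.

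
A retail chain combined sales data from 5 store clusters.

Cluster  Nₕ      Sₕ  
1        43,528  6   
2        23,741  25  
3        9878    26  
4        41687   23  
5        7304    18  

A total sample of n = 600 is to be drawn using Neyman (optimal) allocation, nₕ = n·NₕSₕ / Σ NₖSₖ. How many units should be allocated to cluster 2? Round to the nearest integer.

1: NₕSₕ = 43528·6 = 261168
2: NₕSₕ = 23741·25 = 593525
3: NₕSₕ = 9878·26 = 256828
4: NₕSₕ = 41687·23 = 958801
5: NₕSₕ = 7304·18 = 131472
Σ NₕSₕ = 2201794.
n_2 = 600·593525/2201794 = 161.739... → 162.

162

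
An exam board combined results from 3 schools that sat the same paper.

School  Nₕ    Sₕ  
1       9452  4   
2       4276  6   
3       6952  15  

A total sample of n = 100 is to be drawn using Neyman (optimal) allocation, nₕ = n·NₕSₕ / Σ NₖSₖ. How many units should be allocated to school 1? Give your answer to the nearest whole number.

Σ NₕSₕ = 9452·4 + 4276·6 + 6952·15 = 167744.
Share for 1: 37808/167744 = 0.22539.
n_1 = 100 × 0.22539 = 22.539... → 23.

23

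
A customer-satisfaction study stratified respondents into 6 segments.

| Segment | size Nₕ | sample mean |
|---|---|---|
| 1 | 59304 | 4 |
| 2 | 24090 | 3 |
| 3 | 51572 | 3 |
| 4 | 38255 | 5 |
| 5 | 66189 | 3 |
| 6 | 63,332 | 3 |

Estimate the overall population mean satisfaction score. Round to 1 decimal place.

3.4

N = 302742; weights Wₕ = Nₕ/N = (0.1959, 0.0796, 0.1703, 0.1264, 0.2186, 0.2092).
x̄_st = Σ Wₕ·x̄ₕ = 0.1959·4 + 0.0796·3 + 0.1703·3 + 0.1264·5 + 0.2186·3 + 0.2092·3 ≈ 3.449...
→ 3.4.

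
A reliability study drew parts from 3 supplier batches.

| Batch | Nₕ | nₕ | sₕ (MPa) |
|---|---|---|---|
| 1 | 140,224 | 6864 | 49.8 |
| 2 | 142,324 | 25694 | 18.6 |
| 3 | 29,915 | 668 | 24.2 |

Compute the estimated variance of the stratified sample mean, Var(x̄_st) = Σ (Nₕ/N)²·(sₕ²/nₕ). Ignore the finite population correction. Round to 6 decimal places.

N = 312463. Term for each stratum: Wₕ²sₕ²/nₕ.
Var(x̄_st) = 0.072766070 + 0.002793529 + 0.008035910 = 0.083595509 → 0.083596.

0.083596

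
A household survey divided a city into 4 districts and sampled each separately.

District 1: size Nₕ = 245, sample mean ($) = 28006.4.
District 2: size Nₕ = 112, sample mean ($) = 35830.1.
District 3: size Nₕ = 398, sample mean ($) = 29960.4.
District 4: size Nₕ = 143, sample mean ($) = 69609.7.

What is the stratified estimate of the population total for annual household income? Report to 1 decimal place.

Population total = Σ Nₕ·x̄ₕ (each stratum's size times its mean).
245·28006.4 + 112·35830.1 + 398·29960.4 + 143·69609.7 = 6861568 + 4012971.2 + 11924239.2 + 9954187.1 = 32752965.5.

32752965.5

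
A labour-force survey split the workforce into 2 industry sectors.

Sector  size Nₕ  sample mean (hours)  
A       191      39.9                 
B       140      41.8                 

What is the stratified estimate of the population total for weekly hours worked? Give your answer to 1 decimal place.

13472.9

A: 191·39.9 = 7620.9
B: 140·41.8 = 5852
τ̂ = Σ Nₕx̄ₕ = 13472.9.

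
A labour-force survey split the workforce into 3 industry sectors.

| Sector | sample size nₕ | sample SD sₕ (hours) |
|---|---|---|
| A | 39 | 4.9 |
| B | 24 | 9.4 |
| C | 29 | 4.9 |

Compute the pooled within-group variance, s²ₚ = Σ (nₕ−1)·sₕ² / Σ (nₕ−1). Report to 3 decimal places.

Degrees of freedom: 38 + 23 + 28 = 89.
Σ(nₕ−1)sₕ² = 38·24.01 + 23·88.36 + 28·24.01 = 3616.94.
s²ₚ = 3616.94 / 89 = 40.63978... → 40.640.

40.640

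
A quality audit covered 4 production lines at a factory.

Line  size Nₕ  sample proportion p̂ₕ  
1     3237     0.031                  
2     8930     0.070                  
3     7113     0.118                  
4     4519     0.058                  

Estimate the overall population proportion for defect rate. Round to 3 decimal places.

0.077

Wₕ = Nₕ/N with N = 23799: 0.1360, 0.3752, 0.2989, 0.1899.
p̂_st = 0.1360·0.031 + 0.3752·0.070 + 0.2989·0.118 + 0.1899·0.058 ≈ 0.07676... → 0.077.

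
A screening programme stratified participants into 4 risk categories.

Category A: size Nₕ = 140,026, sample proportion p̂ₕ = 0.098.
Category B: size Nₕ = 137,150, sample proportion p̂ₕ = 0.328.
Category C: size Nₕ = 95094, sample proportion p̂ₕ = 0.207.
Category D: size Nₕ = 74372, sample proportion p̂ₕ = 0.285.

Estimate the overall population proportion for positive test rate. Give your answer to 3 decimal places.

0.223

N = 140026 + 137150 + 95094 + 74372 = 446642.
Overall proportion = Σ (Nₕ/N)·p̂ₕ.
Σ Nₕp̂ₕ = 13722.548 + 44985.2 + 19684.458 + 21196.02 = 99588.226.
99588.226 / 446642 = 0.22297... → 0.223.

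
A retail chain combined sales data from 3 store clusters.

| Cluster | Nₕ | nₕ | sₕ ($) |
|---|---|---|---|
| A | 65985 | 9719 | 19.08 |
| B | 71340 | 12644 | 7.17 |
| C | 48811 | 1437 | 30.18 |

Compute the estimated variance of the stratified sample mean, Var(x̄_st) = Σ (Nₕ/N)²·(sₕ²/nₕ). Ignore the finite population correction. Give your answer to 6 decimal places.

0.048891

N = 186136; Wₕ = Nₕ/N.
cluster A: (65985/186136)²·19.08²/9719 = 0.004707224
cluster B: (71340/186136)²·7.17²/12644 = 0.000597254
cluster C: (48811/186136)²·30.18²/1437 = 0.043586938
Sum = 0.048891416 → 0.048891.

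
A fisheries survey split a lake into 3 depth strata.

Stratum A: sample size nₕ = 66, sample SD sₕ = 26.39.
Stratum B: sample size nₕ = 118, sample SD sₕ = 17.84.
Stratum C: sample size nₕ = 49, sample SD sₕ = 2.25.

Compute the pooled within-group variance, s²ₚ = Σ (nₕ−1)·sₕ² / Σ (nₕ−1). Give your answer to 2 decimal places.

Degrees of freedom: 65 + 117 + 48 = 230.
Σ(nₕ−1)sₕ² = 65·696.4321 + 117·318.2656 + 48·5.0625 = 82748.1617.
s²ₚ = 82748.1617 / 230 = 359.7746... → 359.77.

359.77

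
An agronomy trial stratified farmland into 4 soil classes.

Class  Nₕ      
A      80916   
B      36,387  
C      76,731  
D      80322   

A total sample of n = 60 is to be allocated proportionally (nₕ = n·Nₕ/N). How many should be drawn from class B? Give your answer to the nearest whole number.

Share of class B = 36387/274356 = 0.13263.
Allocate 60 × 0.13263 = 7.958... → 8.

8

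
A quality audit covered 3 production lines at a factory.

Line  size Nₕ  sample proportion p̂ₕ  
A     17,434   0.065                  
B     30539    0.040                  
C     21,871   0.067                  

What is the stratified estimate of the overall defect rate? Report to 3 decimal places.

Wₕ = Nₕ/N with N = 69844: 0.2496, 0.4372, 0.3131.
p̂_st = 0.2496·0.065 + 0.4372·0.040 + 0.3131·0.067 ≈ 0.05470... → 0.055.

0.055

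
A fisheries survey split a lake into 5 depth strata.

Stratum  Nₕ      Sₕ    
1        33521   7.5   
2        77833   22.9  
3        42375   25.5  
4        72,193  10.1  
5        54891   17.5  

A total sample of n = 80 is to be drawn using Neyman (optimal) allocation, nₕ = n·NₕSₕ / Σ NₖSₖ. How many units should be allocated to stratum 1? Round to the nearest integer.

1: NₕSₕ = 33521·7.5 = 251407.5
2: NₕSₕ = 77833·22.9 = 1782375.7
3: NₕSₕ = 42375·25.5 = 1080562.5
4: NₕSₕ = 72193·10.1 = 729149.3
5: NₕSₕ = 54891·17.5 = 960592.5
Σ NₕSₕ = 4804087.5.
n_1 = 80·251407.5/4804087.5 = 4.187... → 4.

4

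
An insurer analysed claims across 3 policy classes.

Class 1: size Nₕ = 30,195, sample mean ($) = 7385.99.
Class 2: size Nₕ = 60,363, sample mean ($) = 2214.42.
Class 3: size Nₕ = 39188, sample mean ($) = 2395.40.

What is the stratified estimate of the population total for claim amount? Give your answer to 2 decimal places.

450559937.71

1: 30195·7385.99 = 223019968.05
2: 60363·2214.42 = 133669034.46
3: 39188·2395.40 = 93870935.2
τ̂ = Σ Nₕx̄ₕ = 450559937.71.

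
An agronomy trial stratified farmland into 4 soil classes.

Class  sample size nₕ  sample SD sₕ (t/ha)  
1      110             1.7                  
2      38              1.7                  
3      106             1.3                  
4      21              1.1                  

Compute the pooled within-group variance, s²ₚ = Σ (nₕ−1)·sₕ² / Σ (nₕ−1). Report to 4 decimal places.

2.3011

Degrees of freedom: 109 + 37 + 105 + 20 = 271.
Σ(nₕ−1)sₕ² = 109·2.89 + 37·2.89 + 105·1.69 + 20·1.21 = 623.59.
s²ₚ = 623.59 / 271 = 2.301070... → 2.3011.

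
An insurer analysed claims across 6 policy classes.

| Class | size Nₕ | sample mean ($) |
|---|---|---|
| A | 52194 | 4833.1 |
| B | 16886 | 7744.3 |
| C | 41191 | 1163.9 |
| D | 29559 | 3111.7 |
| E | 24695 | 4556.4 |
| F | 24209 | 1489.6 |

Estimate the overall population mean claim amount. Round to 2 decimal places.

N = 52194 + 16886 + 41191 + 29559 + 24695 + 24209 = 188734.
Weight each subgroup mean by Nₕ/N and sum.
Σ Nₕx̄ₕ = 52194·4833.1 + 16886·7744.3 + 41191·1163.9 + 29559·3111.7 + 24695·4556.4 + 24209·1489.6 = 252258821.4 + 130770249.8 + 47942204.9 + 91978740.3 + 112520298 + 36061726.4 = 671532040.8.
Divide by N: 671532040.8 / 188734 = 3558.0873... → 3558.09.

3558.09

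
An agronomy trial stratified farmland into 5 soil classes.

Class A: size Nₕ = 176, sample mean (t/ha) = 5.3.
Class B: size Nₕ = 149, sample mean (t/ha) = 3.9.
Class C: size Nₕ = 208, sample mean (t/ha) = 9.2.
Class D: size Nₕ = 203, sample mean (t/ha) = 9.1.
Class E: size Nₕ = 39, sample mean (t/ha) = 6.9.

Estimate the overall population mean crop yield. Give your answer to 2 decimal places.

7.15

N = 176 + 149 + 208 + 203 + 39 = 775.
Weight each subgroup mean by Nₕ/N and sum.
Σ Nₕx̄ₕ = 176·5.3 + 149·3.9 + 208·9.2 + 203·9.1 + 39·6.9 = 932.8 + 581.1 + 1913.6 + 1847.3 + 269.1 = 5543.9.
Divide by N: 5543.9 / 775 = 7.1534... → 7.15.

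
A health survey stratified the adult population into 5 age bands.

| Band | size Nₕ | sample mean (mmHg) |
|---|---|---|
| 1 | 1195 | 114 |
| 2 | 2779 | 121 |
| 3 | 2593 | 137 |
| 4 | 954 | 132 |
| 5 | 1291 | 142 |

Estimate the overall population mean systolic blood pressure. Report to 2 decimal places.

129.03

N = 8812; weights Wₕ = Nₕ/N = (0.1356, 0.3154, 0.2943, 0.1083, 0.1465).
x̄_st = Σ Wₕ·x̄ₕ = 0.1356·114 + 0.3154·121 + 0.2943·137 + 0.1083·132 + 0.1465·142 ≈ 129.0263...
→ 129.03.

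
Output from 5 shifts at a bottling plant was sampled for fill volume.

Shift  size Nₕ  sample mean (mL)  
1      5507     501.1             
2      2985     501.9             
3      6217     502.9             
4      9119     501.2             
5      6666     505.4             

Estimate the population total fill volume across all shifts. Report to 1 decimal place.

15323697.7

1: 5507·501.1 = 2759557.7
2: 2985·501.9 = 1498171.5
3: 6217·502.9 = 3126529.3
4: 9119·501.2 = 4570442.8
5: 6666·505.4 = 3368996.4
τ̂ = Σ Nₕx̄ₕ = 15323697.7.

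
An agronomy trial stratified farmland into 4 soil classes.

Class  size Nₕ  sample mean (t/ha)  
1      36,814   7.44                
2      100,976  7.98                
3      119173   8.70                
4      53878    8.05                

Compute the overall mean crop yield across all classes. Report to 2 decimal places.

N = 310841; weights Wₕ = Nₕ/N = (0.1184, 0.3248, 0.3834, 0.1733).
x̄_st = Σ Wₕ·x̄ₕ = 0.1184·7.44 + 0.3248·7.98 + 0.3834·8.70 + 0.1733·8.05 ≈ 8.2042...
→ 8.20.

8.20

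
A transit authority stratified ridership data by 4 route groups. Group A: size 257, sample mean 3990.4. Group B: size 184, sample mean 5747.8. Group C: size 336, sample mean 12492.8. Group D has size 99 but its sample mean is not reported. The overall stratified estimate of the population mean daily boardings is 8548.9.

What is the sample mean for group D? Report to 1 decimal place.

N = 257 + 184 + 336 + 99 = 876.
Overall total = μ·N = 8548.9·876 = 7488836.4.
Subtract the known strata: 257·3990.4 + 184·5747.8 + 336·12492.8 = 6280708.8.
Remaining total for group D: 7488836.4 − 6280708.8 = 1208127.6.
Divide by its size: 1208127.6 / 99 = 12203.309... → 12203.3.

12203.3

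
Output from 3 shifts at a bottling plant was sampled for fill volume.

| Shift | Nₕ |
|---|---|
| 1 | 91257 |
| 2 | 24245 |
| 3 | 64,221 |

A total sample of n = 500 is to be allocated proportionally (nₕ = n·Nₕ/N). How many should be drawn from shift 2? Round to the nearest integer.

N = 91257 + 24245 + 64221 = 179723.
n_2 = 500·24245/179723 = 67.451... → 67.

67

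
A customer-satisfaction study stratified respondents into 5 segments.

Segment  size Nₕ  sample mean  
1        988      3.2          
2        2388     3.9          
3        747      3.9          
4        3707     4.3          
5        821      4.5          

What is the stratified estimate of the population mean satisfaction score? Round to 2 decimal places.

4.05

N = 8651; weights Wₕ = Nₕ/N = (0.1142, 0.2760, 0.0863, 0.4285, 0.0949).
x̄_st = Σ Wₕ·x̄ₕ = 0.1142·3.2 + 0.2760·3.9 + 0.0863·3.9 + 0.4285·4.3 + 0.0949·4.5 ≈ 4.0484...
→ 4.05.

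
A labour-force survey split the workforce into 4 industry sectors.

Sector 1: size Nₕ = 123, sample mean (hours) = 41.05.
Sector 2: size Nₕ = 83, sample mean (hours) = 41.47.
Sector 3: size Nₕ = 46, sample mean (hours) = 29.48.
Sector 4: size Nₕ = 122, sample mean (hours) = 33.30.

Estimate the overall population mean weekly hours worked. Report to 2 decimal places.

x̄_st = (Σ Nₕx̄ₕ) / (Σ Nₕ) = (123·41.05 + 83·41.47 + 46·29.48 + 122·33.30) / 374
= 13909.84 / 374 = 37.1921... → 37.19.

37.19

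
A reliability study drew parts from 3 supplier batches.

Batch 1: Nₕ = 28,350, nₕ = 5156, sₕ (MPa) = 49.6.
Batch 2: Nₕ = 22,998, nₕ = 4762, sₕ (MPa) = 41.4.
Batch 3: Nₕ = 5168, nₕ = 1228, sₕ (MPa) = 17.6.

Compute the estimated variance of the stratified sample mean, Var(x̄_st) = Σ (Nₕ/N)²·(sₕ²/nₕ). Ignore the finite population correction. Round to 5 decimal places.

N = 56516; Wₕ = Nₕ/N.
batch 1: (28350/56516)²·49.6²/5156 = 0.12006426
batch 2: (22998/56516)²·41.4²/4762 = 0.05960032
batch 3: (5168/56516)²·17.6²/1228 = 0.00210926
Sum = 0.18177383 → 0.18177.

0.18177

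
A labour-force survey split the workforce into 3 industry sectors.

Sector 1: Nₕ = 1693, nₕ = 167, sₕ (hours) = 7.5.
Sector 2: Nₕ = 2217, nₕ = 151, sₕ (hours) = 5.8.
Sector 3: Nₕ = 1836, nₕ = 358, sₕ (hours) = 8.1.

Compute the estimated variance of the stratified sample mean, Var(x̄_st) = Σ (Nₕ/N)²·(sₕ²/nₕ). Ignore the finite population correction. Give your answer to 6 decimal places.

N = 5746. Term for each stratum: Wₕ²sₕ²/nₕ.
Var(x̄_st) = 0.029240765 + 0.033164937 + 0.018711178 = 0.081116880 → 0.081117.

0.081117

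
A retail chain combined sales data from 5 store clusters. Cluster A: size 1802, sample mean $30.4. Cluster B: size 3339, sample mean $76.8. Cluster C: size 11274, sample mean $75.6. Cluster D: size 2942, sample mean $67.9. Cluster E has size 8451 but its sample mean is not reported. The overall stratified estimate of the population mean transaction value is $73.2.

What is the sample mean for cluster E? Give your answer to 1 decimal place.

N = 1802 + 3339 + 11274 + 2942 + 8451 = 27808.
Overall total = μ·N = 73.2·27808 = 2035545.6.
Subtract the known strata: 1802·30.4 + 3339·76.8 + 11274·75.6 + 2942·67.9 = 1363292.2.
Remaining total for cluster E: 2035545.6 − 1363292.2 = 672253.4.
Divide by its size: 672253.4 / 8451 = 79.547... → 79.5.

79.5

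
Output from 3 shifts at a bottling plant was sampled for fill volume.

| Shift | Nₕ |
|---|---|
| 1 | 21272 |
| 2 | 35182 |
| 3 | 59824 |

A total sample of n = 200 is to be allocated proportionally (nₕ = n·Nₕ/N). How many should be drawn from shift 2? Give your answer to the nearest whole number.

N = 21272 + 35182 + 59824 = 116278.
n_2 = 200·35182/116278 = 60.514... → 61.

61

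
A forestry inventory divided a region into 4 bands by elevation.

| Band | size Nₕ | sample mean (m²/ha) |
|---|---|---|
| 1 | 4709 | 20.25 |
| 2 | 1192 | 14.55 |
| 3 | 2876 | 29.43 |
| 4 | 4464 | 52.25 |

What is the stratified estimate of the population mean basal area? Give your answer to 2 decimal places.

32.52

x̄_st = (Σ Nₕx̄ₕ) / (Σ Nₕ) = (4709·20.25 + 1192·14.55 + 2876·29.43 + 4464·52.25) / 13241
= 430585.53 / 13241 = 32.5191... → 32.52.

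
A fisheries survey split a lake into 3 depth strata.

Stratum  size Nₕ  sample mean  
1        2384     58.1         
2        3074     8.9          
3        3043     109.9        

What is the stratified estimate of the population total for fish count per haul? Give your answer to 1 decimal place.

500294.7

1: 2384·58.1 = 138510.4
2: 3074·8.9 = 27358.6
3: 3043·109.9 = 334425.7
τ̂ = Σ Nₕx̄ₕ = 500294.7.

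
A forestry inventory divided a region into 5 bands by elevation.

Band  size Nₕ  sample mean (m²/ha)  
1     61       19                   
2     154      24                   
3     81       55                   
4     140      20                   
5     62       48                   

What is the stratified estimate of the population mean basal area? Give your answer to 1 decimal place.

30.3

N = 61 + 154 + 81 + 140 + 62 = 498.
The stratified mean weights each stratum mean by its population share Nₕ/N.
Σ Nₕx̄ₕ = 61·19 + 154·24 + 81·55 + 140·20 + 62·48 = 1159 + 3696 + 4455 + 2800 + 2976 = 15086.
Divide by N: 15086 / 498 = 30.293... → 30.3.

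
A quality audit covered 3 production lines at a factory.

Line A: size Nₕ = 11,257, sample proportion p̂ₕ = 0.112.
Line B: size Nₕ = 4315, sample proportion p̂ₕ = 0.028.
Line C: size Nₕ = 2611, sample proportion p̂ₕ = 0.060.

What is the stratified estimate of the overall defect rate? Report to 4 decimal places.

N = 11257 + 4315 + 2611 = 18183.
Overall proportion = Σ (Nₕ/N)·p̂ₕ.
Σ Nₕp̂ₕ = 1260.784 + 120.82 + 156.66 = 1538.264.
1538.264 / 18183 = 0.084599... → 0.0846.

0.0846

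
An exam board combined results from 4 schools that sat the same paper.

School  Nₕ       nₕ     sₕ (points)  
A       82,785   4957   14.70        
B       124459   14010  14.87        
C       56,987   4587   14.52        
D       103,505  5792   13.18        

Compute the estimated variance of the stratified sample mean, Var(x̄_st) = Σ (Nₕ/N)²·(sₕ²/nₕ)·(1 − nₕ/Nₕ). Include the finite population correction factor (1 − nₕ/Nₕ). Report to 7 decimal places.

N = 367736. Term for each stratum: Wₕ²sₕ²/nₕ·(1−nₕ/Nₕ).
Var(x̄_st) = 0.0020769736 + 0.0016043518 + 0.0010149375 + 0.0022430742 = 0.0069393371 → 0.0069393.

0.0069393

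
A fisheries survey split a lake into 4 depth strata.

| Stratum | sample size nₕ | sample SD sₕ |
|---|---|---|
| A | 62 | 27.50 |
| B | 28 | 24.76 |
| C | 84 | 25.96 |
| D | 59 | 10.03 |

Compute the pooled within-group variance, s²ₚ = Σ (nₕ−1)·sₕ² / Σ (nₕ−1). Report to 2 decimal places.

Degrees of freedom: 61 + 27 + 83 + 58 = 229.
Σ(nₕ−1)sₕ² = 61·756.25 + 27·613.0576 + 83·673.9216 + 58·100.6009 = 124454.1502.
s²ₚ = 124454.1502 / 229 = 543.4679... → 543.47.

543.47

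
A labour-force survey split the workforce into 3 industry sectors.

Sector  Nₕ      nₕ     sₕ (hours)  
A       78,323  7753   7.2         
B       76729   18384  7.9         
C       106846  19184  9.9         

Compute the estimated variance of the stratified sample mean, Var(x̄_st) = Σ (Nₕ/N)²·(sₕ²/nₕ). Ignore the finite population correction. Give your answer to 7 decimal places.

0.0017397

N = 261898. Term for each stratum: Wₕ²sₕ²/nₕ.
Var(x̄_st) = 0.0005980114 + 0.0002913861 + 0.0008503220 = 0.0017397195 → 0.0017397.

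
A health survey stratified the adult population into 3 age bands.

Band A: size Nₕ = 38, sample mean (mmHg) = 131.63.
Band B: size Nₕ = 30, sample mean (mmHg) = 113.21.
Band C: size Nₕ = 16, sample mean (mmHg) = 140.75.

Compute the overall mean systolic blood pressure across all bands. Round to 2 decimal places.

126.79

x̄_st = (Σ Nₕx̄ₕ) / (Σ Nₕ) = (38·131.63 + 30·113.21 + 16·140.75) / 84
= 10650.24 / 84 = 126.7886... → 126.79.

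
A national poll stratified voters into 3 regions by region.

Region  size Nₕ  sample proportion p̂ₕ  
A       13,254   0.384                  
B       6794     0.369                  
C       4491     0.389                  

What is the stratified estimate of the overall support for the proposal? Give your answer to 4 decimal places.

0.3808

N = 13254 + 6794 + 4491 = 24539.
Overall proportion = Σ (Nₕ/N)·p̂ₕ.
Σ Nₕp̂ₕ = 5089.536 + 2506.986 + 1746.999 = 9343.521.
9343.521 / 24539 = 0.380762... → 0.3808.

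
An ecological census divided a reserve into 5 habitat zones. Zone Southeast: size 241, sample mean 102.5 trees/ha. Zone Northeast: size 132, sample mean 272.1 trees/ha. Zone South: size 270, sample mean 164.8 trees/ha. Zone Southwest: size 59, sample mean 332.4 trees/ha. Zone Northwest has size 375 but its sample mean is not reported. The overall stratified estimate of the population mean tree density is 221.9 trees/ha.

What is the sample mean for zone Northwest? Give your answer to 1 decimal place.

304.7

Σ Nₕx̄ₕ = N·μ, so 375·x̄_Northwest = 1077·221.9 − (241·102.5 + 132·272.1 + 270·164.8 + 59·332.4).
= 238986.3 − 124727.3 = 114259.
x̄_Northwest = 114259 / 375 = 304.691... → 304.7.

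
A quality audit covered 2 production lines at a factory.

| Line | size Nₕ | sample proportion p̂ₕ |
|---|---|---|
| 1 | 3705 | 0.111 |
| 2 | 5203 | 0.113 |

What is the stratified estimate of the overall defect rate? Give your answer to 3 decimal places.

Wₕ = Nₕ/N with N = 8908: 0.4159, 0.5841.
p̂_st = 0.4159·0.111 + 0.5841·0.113 ≈ 0.11217... → 0.112.

0.112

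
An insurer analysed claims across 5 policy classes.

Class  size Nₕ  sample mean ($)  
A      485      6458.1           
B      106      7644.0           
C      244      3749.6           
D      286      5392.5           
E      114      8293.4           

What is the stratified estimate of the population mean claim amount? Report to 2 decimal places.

N = 485 + 106 + 244 + 286 + 114 = 1235.
Weight each subgroup mean by Nₕ/N and sum.
Σ Nₕx̄ₕ = 485·6458.1 + 106·7644.0 + 244·3749.6 + 286·5392.5 + 114·8293.4 = 3132178.5 + 810264 + 914902.4 + 1542255 + 945447.6 = 7345047.5.
Divide by N: 7345047.5 / 1235 = 5947.4069... → 5947.41.

5947.41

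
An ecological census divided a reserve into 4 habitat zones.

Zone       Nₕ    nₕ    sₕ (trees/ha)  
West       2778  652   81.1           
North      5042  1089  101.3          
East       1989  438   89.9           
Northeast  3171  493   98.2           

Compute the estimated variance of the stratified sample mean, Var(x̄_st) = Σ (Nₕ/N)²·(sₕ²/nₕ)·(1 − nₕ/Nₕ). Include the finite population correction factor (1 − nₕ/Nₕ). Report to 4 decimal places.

2.7921

N = 12980. Term for each stratum: Wₕ²sₕ²/nₕ·(1−nₕ/Nₕ).
Var(x̄_st) = 0.3536228 + 1.1147341 + 0.3378644 + 0.9859014 = 2.7921227 → 2.7921.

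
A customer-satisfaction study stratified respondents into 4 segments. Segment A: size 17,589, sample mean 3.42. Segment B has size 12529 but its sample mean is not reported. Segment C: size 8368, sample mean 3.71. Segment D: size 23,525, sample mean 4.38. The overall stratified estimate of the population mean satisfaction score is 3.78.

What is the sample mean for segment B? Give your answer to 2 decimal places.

3.21

N = 17589 + 12529 + 8368 + 23525 = 62011.
Overall total = μ·N = 3.78·62011 = 234401.58.
Subtract the known strata: 17589·3.42 + 8368·3.71 + 23525·4.38 = 194239.16.
Remaining total for segment B: 234401.58 − 194239.16 = 40162.42.
Divide by its size: 40162.42 / 12529 = 3.2056... → 3.21.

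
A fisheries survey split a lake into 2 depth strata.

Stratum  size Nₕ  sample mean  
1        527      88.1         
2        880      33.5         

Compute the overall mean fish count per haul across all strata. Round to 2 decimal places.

53.95

N = 527 + 880 = 1407.
Weight each subgroup mean by Nₕ/N and sum.
Σ Nₕx̄ₕ = 527·88.1 + 880·33.5 = 46428.7 + 29480 = 75908.7.
Divide by N: 75908.7 / 1407 = 53.9507... → 53.95.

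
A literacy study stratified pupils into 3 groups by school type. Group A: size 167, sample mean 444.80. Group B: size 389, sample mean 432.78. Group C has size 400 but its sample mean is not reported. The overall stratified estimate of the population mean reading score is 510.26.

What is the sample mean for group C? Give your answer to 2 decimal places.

N = 167 + 389 + 400 = 956.
Overall total = μ·N = 510.26·956 = 487808.56.
Subtract the known strata: 167·444.80 + 389·432.78 = 242633.02.
Remaining total for group C: 487808.56 − 242633.02 = 245175.54.
Divide by its size: 245175.54 / 400 = 612.9389... → 612.94.

612.94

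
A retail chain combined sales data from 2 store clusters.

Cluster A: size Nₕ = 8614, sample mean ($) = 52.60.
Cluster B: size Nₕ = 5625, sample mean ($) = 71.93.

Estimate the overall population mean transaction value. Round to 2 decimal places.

N = 8614 + 5625 = 14239.
Overall mean = Σ (Nₕ/N)·x̄ₕ — weight by population share, not a simple average.
Σ Nₕx̄ₕ = 8614·52.60 + 5625·71.93 = 453096.4 + 404606.25 = 857702.65.
Divide by N: 857702.65 / 14239 = 60.2362... → 60.24.

60.24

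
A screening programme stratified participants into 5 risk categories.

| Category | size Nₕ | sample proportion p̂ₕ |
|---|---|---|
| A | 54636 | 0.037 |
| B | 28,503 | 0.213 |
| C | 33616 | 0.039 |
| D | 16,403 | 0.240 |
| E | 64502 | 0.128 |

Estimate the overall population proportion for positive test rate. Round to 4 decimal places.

0.1093

Wₕ = Nₕ/N with N = 197660: 0.2764, 0.1442, 0.1701, 0.0830, 0.3263.
p̂_st = 0.2764·0.037 + 0.1442·0.213 + 0.1701·0.039 + 0.0830·0.240 + 0.3263·0.128 ≈ 0.109262... → 0.1093.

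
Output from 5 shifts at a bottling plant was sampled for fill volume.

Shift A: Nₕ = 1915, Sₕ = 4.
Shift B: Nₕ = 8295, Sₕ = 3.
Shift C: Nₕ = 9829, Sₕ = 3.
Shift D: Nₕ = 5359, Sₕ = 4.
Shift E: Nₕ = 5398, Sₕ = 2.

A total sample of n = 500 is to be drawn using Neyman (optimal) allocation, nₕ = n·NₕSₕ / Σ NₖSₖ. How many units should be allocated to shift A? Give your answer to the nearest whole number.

Σ NₕSₕ = 1915·4 + 8295·3 + 9829·3 + 5359·4 + 5398·2 = 94264.
Share for A: 7660/94264 = 0.08126.
n_A = 500 × 0.08126 = 40.631... → 41.

41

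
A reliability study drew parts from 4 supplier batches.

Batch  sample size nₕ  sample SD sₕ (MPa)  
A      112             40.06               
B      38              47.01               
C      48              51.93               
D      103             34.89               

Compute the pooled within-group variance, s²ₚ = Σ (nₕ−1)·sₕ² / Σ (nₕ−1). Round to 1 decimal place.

1719.9

Degrees of freedom: 111 + 37 + 47 + 102 = 297.
Σ(nₕ−1)sₕ² = 111·1604.8036 + 37·2209.9401 + 47·2696.7249 + 102·1217.3121 = 510812.8878.
s²ₚ = 510812.8878 / 297 = 1719.909... → 1719.9.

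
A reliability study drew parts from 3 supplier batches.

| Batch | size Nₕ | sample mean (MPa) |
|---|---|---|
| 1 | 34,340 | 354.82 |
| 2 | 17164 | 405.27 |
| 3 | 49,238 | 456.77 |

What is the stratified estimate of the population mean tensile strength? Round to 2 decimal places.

N = 34340 + 17164 + 49238 = 100742.
Weight each subgroup mean by Nₕ/N and sum.
Σ Nₕx̄ₕ = 34340·354.82 + 17164·405.27 + 49238·456.77 = 12184518.8 + 6956054.28 + 22490441.26 = 41631014.34.
Divide by N: 41631014.34 / 100742 = 413.2439... → 413.24.

413.24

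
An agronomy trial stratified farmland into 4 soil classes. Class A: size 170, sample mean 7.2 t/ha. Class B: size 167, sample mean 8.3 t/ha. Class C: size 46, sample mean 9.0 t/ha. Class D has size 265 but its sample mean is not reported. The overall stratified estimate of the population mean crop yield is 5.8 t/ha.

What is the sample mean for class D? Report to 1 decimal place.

Σ Nₕx̄ₕ = N·μ, so 265·x̄_D = 648·5.8 − (170·7.2 + 167·8.3 + 46·9.0).
= 3758.4 − 3024.1 = 734.3.
x̄_D = 734.3 / 265 = 2.771... → 2.8.

2.8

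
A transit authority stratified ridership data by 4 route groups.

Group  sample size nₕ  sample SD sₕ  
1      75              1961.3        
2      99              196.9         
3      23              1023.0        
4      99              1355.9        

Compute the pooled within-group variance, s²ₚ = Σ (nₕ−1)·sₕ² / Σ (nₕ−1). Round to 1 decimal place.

1683726.9

1: (75−1)·1961.3² = 74·3846697.69 = 284655629.06
2: (99−1)·196.9² = 98·38769.61 = 3799421.78
3: (23−1)·1023.0² = 22·1046529 = 23023638
4: (99−1)·1355.9² = 98·1838464.81 = 180169551.38
Numerator = 491648240.22; denominator = Σ(nₕ−1) = 292.
s²ₚ = 491648240.22/292 = 1683726.850... → 1683726.9.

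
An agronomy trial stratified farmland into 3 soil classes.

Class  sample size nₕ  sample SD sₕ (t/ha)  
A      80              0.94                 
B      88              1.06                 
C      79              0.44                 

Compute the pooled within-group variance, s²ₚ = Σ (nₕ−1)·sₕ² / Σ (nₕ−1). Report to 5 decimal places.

0.74860

A: (80−1)·0.94² = 79·0.8836 = 69.8044
B: (88−1)·1.06² = 87·1.1236 = 97.7532
C: (79−1)·0.44² = 78·0.1936 = 15.1008
Numerator = 182.6584; denominator = Σ(nₕ−1) = 244.
s²ₚ = 182.6584/244 = 0.7486 → 0.74860.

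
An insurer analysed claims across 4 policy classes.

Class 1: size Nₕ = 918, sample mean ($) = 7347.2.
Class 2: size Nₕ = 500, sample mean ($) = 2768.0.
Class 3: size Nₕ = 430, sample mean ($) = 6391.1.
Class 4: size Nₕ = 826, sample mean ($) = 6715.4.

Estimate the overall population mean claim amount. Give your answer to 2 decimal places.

6142.04

x̄_st = (Σ Nₕx̄ₕ) / (Σ Nₕ) = (918·7347.2 + 500·2768.0 + 430·6391.1 + 826·6715.4) / 2674
= 16423823 / 2674 = 6142.0430... → 6142.04.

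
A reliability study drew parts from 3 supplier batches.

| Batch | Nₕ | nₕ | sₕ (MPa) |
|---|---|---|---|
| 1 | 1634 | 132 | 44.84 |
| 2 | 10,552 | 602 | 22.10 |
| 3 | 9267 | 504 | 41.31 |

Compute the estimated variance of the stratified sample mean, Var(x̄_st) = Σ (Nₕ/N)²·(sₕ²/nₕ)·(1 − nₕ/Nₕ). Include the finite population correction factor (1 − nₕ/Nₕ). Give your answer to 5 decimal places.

0.86375

N = 21453. Term for each stratum: Wₕ²sₕ²/nₕ·(1−nₕ/Nₕ).
Var(x̄_st) = 0.08122752 + 0.18508442 + 0.59744202 = 0.86375395 → 0.86375.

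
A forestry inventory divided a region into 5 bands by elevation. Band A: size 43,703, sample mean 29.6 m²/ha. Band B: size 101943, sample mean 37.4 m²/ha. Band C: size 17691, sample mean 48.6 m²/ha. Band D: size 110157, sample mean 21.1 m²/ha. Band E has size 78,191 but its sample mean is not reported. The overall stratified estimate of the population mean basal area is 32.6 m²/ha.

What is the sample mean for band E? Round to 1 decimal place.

40.6

Σ Nₕx̄ₕ = N·μ, so 78191·x̄_E = 351685·32.6 − (43703·29.6 + 101943·37.4 + 17691·48.6 + 110157·21.1).
= 11464931 − 8290372.3 = 3174558.7.
x̄_E = 3174558.7 / 78191 = 40.600... → 40.6.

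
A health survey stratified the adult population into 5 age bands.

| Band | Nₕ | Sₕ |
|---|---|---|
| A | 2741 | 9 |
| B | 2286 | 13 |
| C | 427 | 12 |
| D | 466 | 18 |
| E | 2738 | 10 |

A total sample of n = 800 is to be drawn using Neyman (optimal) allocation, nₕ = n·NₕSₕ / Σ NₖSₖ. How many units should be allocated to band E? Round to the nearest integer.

230

Σ NₕSₕ = 2741·9 + 2286·13 + 427·12 + 466·18 + 2738·10 = 95279.
Share for E: 27380/95279 = 0.28737.
n_E = 800 × 0.28737 = 229.893... → 230.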